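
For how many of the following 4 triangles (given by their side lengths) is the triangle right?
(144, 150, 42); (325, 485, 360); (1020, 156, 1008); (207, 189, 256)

3

(144,150,42): 42²+144² = 22500 = 150² → right
(325,485,360): 325²+360² = 235225 = 485² → right
(1020,156,1008): 156²+1008² = 1040400 = 1020² → right
(207,189,256): 189²+207² = 78570 > 65536 = 256² → acute
3 of the 4 are right.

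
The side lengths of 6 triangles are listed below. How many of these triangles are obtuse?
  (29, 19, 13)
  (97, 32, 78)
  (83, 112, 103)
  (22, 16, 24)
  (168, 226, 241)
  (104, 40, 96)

(29,19,13): 13²+19² = 530 < 841 = 29² → obtuse
(97,32,78): 32²+78² = 7108 < 9409 = 97² → obtuse
(83,112,103): 83²+103² = 17498 > 12544 = 112² → acute
(22,16,24): 16²+22² = 740 > 576 = 24² → acute
(168,226,241): 168²+226² = 79300 > 58081 = 241² → acute
(104,40,96): 40²+96² = 10816 = 104² → right
2 of the 6 are obtuse.

2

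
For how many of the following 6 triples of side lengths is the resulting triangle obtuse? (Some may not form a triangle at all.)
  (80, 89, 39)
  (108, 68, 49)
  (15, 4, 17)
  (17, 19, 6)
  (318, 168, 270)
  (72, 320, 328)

(80,89,39): 39²+80² = 7921 = 89² → right
(108,68,49): 49²+68² = 7025 < 11664 = 108² → obtuse
(15,4,17): 4²+15² = 241 < 289 = 17² → obtuse
(17,19,6): 6²+17² = 325 < 361 = 19² → obtuse
(318,168,270): 168²+270² = 101124 = 318² → right
(72,320,328): 72²+320² = 107584 = 328² → right
3 of the 6 are obtuse.

3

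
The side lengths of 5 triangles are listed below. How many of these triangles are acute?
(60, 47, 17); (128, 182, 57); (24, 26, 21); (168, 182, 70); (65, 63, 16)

1

(60,47,17): 17²+47² = 2498 < 3600 = 60² → obtuse
(128,182,57): 57²+128² = 19633 < 33124 = 182² → obtuse
(24,26,21): 21²+24² = 1017 > 676 = 26² → acute
(168,182,70): 70²+168² = 33124 = 182² → right
(65,63,16): 16²+63² = 4225 = 65² → right
1 of the 5 is acute.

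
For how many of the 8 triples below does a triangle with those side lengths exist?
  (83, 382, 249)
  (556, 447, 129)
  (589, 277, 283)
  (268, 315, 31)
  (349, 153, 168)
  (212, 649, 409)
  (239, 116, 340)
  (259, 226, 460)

3

(83,249,382): 83+249 ≤ 382 → not valid
(129,447,556): 129+447 > 556 → valid
(277,283,589): 277+283 ≤ 589 → not valid
(31,268,315): 31+268 ≤ 315 → not valid
(153,168,349): 153+168 ≤ 349 → not valid
(212,409,649): 212+409 ≤ 649 → not valid
(116,239,340): 116+239 > 340 → valid
(226,259,460): 226+259 > 460 → valid
3 of the 8 triples form a triangle.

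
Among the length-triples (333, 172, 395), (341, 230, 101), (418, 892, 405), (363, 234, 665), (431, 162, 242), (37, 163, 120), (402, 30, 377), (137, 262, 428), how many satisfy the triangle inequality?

2

(172,333,395): 172+333 > 395 → valid
(101,230,341): 101+230 ≤ 341 → not valid
(405,418,892): 405+418 ≤ 892 → not valid
(234,363,665): 234+363 ≤ 665 → not valid
(162,242,431): 162+242 ≤ 431 → not valid
(37,120,163): 37+120 ≤ 163 → not valid
(30,377,402): 30+377 > 402 → valid
(137,262,428): 137+262 ≤ 428 → not valid
2 of the 8 triples form a triangle.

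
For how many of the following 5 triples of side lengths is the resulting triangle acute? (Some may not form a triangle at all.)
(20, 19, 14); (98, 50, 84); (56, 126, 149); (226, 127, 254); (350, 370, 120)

2

(20,19,14): 14²+19² = 557 > 400 = 20² → acute
(98,50,84): 50²+84² = 9556 < 9604 = 98² → obtuse
(56,126,149): 56²+126² = 19012 < 22201 = 149² → obtuse
(226,127,254): 127²+226² = 67205 > 64516 = 254² → acute
(350,370,120): 120²+350² = 136900 = 370² → right
2 of the 5 are acute.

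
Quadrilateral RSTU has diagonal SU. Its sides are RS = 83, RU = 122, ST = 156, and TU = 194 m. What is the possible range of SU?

From triangle RSU: |83 − 122| < SU < 83 + 122, i.e. 39 < SU < 205.
From triangle TSU: 38 < SU < 350.
Both must hold, so SU lies in the intersection.

39 < SU < 205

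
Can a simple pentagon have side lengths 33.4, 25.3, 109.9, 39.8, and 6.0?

For a pentagon, each side must be shorter than the sum of the others.
Here the longest side is 109.9, but the remaining 4 sides sum to only 104.5.

No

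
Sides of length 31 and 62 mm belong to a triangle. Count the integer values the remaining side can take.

61

The third side lies in the open interval (31, 93).
Integers from 32 to 92 inclusive: 92 − 32 + 1 = 61.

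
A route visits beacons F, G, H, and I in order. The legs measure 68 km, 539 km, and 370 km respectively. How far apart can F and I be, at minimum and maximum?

101 ≤ FI ≤ 977 km

The maximum is all hops collinear in one direction: 68 + 539 + 370 = 977.
The longest hop is 539; the others sum to 438. Folding the others back against it leaves at least 539 − 438 = 101.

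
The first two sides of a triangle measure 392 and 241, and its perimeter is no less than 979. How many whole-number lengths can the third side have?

Triangle inequality: 151 < x < 633. Perimeter ≥ 979 gives x ≥ 979 − 392 − 241 = 346.
So 346 ≤ x < 633; integers 346 through 632: 287 values.

287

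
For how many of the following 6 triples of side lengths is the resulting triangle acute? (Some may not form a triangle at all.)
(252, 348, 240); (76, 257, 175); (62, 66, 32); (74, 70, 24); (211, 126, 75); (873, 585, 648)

(252,348,240): 240²+252² = 121104 = 348² → right
(76,257,175): 76+175 ≤ 257, not a triangle
(62,66,32): 32²+62² = 4868 > 4356 = 66² → acute
(74,70,24): 24²+70² = 5476 = 74² → right
(211,126,75): 75+126 ≤ 211, not a triangle
(873,585,648): 585²+648² = 762129 = 873² → right
1 of the 6 is acute.

1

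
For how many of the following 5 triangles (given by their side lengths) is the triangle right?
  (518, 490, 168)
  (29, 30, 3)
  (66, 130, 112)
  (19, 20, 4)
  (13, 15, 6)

(518,490,168): 168²+490² = 268324 = 518² → right
(29,30,3): 3²+29² = 850 < 900 = 30² → obtuse
(66,130,112): 66²+112² = 16900 = 130² → right
(19,20,4): 4²+19² = 377 < 400 = 20² → obtuse
(13,15,6): 6²+13² = 205 < 225 = 15² → obtuse
2 of the 5 are right.

2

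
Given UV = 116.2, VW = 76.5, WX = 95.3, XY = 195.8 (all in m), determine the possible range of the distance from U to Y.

0 ≤ UY ≤ 483.8 m

The maximum is all hops collinear in one direction: 116.2 + 76.5 + 95.3 + 195.8 = 483.8.
The longest hop is 195.8; the others sum to 288.0. Since 195.8 ≤ 288.0, the path can fold back on itself completely, so the minimum distance is 0.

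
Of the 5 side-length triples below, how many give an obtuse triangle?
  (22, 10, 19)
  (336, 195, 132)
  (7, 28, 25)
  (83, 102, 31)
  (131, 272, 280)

(22,10,19): 10²+19² = 461 < 484 = 22² → obtuse
(336,195,132): 132+195 ≤ 336, not a triangle
(7,28,25): 7²+25² = 674 < 784 = 28² → obtuse
(83,102,31): 31²+83² = 7850 < 10404 = 102² → obtuse
(131,272,280): 131²+272² = 91145 > 78400 = 280² → acute
3 of the 5 are obtuse.

3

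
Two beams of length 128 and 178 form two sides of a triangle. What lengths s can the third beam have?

50 < s < 306

By the triangle inequality, s must be less than 128 + 178 = 306 and greater than |128 − 178| = 50.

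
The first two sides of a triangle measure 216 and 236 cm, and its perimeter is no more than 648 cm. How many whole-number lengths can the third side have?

Triangle inequality: 20 < x < 452. Perimeter ≤ 648 gives x ≤ 648 − 216 − 236 = 196.
So 20 < x ≤ 196; integers 21 through 196: 176 values.

176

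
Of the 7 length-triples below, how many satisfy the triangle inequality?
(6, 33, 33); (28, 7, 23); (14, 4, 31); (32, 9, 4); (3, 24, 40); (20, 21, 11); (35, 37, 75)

(6,33,33): 6+33 > 33 → valid
(7,23,28): 7+23 > 28 → valid
(4,14,31): 4+14 ≤ 31 → not valid
(4,9,32): 4+9 ≤ 32 → not valid
(3,24,40): 3+24 ≤ 40 → not valid
(11,20,21): 11+20 > 21 → valid
(35,37,75): 35+37 ≤ 75 → not valid
3 of the 7 triples form a triangle.

3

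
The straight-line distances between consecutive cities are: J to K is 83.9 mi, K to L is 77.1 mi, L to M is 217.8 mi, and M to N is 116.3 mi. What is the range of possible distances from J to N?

0 ≤ JN ≤ 495.1 mi

The maximum is all hops collinear in one direction: 83.9 + 77.1 + 217.8 + 116.3 = 495.1.
The longest hop is 217.8; the others sum to 277.3. Since 217.8 ≤ 277.3, the path can fold back on itself completely, so the minimum distance is 0.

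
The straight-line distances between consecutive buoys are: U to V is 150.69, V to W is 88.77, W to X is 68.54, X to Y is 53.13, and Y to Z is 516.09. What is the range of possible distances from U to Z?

The maximum is all hops collinear in one direction: 150.69 + 88.77 + 68.54 + 53.13 + 516.09 = 877.22.
The longest hop is 516.09; the others sum to 361.13. Folding the others back against it leaves at least 516.09 − 361.13 = 154.96.

154.96 ≤ UZ ≤ 877.22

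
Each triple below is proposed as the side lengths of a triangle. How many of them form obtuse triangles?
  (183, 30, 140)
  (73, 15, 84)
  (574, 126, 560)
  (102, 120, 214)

(183,30,140): 30+140 ≤ 183, not a triangle
(73,15,84): 15²+73² = 5554 < 7056 = 84² → obtuse
(574,126,560): 126²+560² = 329476 = 574² → right
(102,120,214): 102²+120² = 24804 < 45796 = 214² → obtuse
2 of the 4 are obtuse.

2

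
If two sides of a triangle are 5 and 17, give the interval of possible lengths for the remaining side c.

12 < c < 22

By the triangle inequality, c must be less than 5 + 17 = 22 and greater than |5 − 17| = 12.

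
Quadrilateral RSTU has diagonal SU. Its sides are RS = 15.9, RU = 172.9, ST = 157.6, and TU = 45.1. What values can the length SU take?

From triangle RSU: |15.9 − 172.9| < SU < 15.9 + 172.9, i.e. 157.0 < SU < 188.8.
From triangle TSU: 112.5 < SU < 202.7.
Both must hold, so SU lies in the intersection.

157.0 < SU < 188.8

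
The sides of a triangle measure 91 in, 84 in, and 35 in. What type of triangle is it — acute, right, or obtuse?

right

Compare the square of the longest side to the sum of squares of the other two: 35² + 84² = 8281 = 91².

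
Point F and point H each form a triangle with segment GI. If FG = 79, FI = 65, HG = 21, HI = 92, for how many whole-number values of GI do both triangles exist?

From triangle FGI: 14 < GI < 144.
From triangle HGI: 71 < GI < 113.
Intersection: 71 < GI < 113, so integers 72 through 112: 41 values.

41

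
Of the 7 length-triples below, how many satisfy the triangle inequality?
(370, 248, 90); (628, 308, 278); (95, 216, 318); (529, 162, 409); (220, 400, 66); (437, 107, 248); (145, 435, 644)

1

(90,248,370): 90+248 ≤ 370 → not valid
(278,308,628): 278+308 ≤ 628 → not valid
(95,216,318): 95+216 ≤ 318 → not valid
(162,409,529): 162+409 > 529 → valid
(66,220,400): 66+220 ≤ 400 → not valid
(107,248,437): 107+248 ≤ 437 → not valid
(145,435,644): 145+435 ≤ 644 → not valid
1 of the 7 triples forms a triangle.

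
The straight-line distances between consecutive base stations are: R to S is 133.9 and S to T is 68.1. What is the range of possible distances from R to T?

By the triangle inequality, |133.9 − 68.1| ≤ RT ≤ 133.9 + 68.1.

65.8 ≤ RT ≤ 202.0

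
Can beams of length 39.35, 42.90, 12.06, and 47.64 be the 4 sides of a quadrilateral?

A quadrilateral exists iff every side is shorter than the sum of the others — equivalently, the longest side is less than the sum of the rest.
Longest side 47.64 < 94.31 (sum of the remaining 3), so yes.

Yes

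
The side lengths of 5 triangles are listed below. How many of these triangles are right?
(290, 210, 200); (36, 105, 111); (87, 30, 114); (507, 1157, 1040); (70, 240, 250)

4

(290,210,200): 200²+210² = 84100 = 290² → right
(36,105,111): 36²+105² = 12321 = 111² → right
(87,30,114): 30²+87² = 8469 < 12996 = 114² → obtuse
(507,1157,1040): 507²+1040² = 1338649 = 1157² → right
(70,240,250): 70²+240² = 62500 = 250² → right
4 of the 5 are right.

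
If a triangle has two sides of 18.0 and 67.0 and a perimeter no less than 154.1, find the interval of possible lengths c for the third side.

Triangle inequality alone gives 49.0 < c < 85.0.
The perimeter condition gives c ≥ 154.1 − 18.0 − 67.0 = 69.1.
Intersecting the two: 69.1 ≤ c < 85.0.

69.1 ≤ c < 85.0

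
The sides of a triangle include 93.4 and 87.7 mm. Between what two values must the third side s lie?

By the triangle inequality, s must be less than 93.4 + 87.7 = 181.1 and greater than |93.4 − 87.7| = 5.7.

5.7 < s < 181.1 (mm)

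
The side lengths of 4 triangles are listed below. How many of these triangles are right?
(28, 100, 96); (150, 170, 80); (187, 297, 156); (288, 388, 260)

(28,100,96): 28²+96² = 10000 = 100² → right
(150,170,80): 80²+150² = 28900 = 170² → right
(187,297,156): 156²+187² = 59305 < 88209 = 297² → obtuse
(288,388,260): 260²+288² = 150544 = 388² → right
3 of the 4 are right.

3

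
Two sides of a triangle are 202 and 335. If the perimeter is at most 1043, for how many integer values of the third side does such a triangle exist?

Triangle inequality: 133 < x < 537. Perimeter ≤ 1043 gives x ≤ 1043 − 202 − 335 = 506.
So 133 < x ≤ 506; integers 134 through 506: 373 values.

373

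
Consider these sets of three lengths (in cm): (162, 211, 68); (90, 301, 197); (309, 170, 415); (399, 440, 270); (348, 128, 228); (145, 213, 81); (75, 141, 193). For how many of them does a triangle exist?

6

(68,162,211): 68+162 > 211 → valid
(90,197,301): 90+197 ≤ 301 → not valid
(170,309,415): 170+309 > 415 → valid
(270,399,440): 270+399 > 440 → valid
(128,228,348): 128+228 > 348 → valid
(81,145,213): 81+145 > 213 → valid
(75,141,193): 75+141 > 193 → valid
6 of the 7 triples form a triangle.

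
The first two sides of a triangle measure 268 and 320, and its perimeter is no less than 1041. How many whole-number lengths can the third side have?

Triangle inequality: 52 < x < 588. Perimeter ≥ 1041 gives x ≥ 1041 − 268 − 320 = 453.
So 453 ≤ x < 588; integers 453 through 587: 135 values.

135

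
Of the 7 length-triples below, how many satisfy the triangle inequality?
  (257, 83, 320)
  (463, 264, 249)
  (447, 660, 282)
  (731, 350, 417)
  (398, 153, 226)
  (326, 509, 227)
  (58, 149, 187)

(83,257,320): 83+257 > 320 → valid
(249,264,463): 249+264 > 463 → valid
(282,447,660): 282+447 > 660 → valid
(350,417,731): 350+417 > 731 → valid
(153,226,398): 153+226 ≤ 398 → not valid
(227,326,509): 227+326 > 509 → valid
(58,149,187): 58+149 > 187 → valid
6 of the 7 triples form a triangle.

6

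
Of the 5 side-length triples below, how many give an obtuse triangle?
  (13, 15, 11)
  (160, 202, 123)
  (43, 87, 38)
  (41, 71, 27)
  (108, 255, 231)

1

(13,15,11): 11²+13² = 290 > 225 = 15² → acute
(160,202,123): 123²+160² = 40729 < 40804 = 202² → obtuse
(43,87,38): 38+43 ≤ 87, not a triangle
(41,71,27): 27+41 ≤ 71, not a triangle
(108,255,231): 108²+231² = 65025 = 255² → right
1 of the 5 is obtuse.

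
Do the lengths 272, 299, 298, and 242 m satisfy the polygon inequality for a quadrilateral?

A quadrilateral exists iff every side is shorter than the sum of the others — equivalently, the longest side is less than the sum of the rest.
Longest side 299 < 812 (sum of the remaining 3), so yes.

Yes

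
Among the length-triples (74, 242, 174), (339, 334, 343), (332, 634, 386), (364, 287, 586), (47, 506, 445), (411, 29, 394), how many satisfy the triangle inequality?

5

(74,174,242): 74+174 > 242 → valid
(334,339,343): 334+339 > 343 → valid
(332,386,634): 332+386 > 634 → valid
(287,364,586): 287+364 > 586 → valid
(47,445,506): 47+445 ≤ 506 → not valid
(29,394,411): 29+394 > 411 → valid
5 of the 6 triples form a triangle.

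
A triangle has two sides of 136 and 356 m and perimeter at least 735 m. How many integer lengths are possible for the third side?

249

Triangle inequality: 220 < x < 492. Perimeter ≥ 735 gives x ≥ 735 − 136 − 356 = 243.
So 243 ≤ x < 492; integers 243 through 491: 249 values.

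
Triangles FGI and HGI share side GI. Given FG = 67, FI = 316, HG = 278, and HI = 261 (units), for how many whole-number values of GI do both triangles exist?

From triangle FGI: 249 < GI < 383.
From triangle HGI: 17 < GI < 539.
Intersection: 249 < GI < 383, so integers 250 through 382: 133 values.

133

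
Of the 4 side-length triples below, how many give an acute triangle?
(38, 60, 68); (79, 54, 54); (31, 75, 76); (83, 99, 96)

3

(38,60,68): 38²+60² = 5044 > 4624 = 68² → acute
(79,54,54): 54²+54² = 5832 < 6241 = 79² → obtuse
(31,75,76): 31²+75² = 6586 > 5776 = 76² → acute
(83,99,96): 83²+96² = 16105 > 9801 = 99² → acute
3 of the 4 are acute.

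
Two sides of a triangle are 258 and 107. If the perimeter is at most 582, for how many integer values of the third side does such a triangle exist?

66

Triangle inequality: 151 < x < 365. Perimeter ≤ 582 gives x ≤ 582 − 258 − 107 = 217.
So 151 < x ≤ 217; integers 152 through 217: 66 values.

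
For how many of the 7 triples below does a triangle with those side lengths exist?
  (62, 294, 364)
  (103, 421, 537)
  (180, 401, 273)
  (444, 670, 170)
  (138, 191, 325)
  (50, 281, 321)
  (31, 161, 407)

3

(62,294,364): 62+294 ≤ 364 → not valid
(103,421,537): 103+421 ≤ 537 → not valid
(180,273,401): 180+273 > 401 → valid
(170,444,670): 170+444 ≤ 670 → not valid
(138,191,325): 138+191 > 325 → valid
(50,281,321): 50+281 > 321 → valid
(31,161,407): 31+161 ≤ 407 → not valid
3 of the 7 triples form a triangle.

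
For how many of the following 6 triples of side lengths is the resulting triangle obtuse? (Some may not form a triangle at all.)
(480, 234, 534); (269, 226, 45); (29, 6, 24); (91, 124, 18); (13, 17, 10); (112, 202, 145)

(480,234,534): 234²+480² = 285156 = 534² → right
(269,226,45): 45²+226² = 53101 < 72361 = 269² → obtuse
(29,6,24): 6²+24² = 612 < 841 = 29² → obtuse
(91,124,18): 18+91 ≤ 124, not a triangle
(13,17,10): 10²+13² = 269 < 289 = 17² → obtuse
(112,202,145): 112²+145² = 33569 < 40804 = 202² → obtuse
4 of the 6 are obtuse.

4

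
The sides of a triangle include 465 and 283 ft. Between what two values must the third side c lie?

By the triangle inequality, c must be less than 465 + 283 = 748 and greater than |465 − 283| = 182.

182 < c < 748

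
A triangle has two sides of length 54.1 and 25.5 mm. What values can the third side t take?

28.6 < t < 79.6

By the triangle inequality, t must be less than 54.1 + 25.5 = 79.6 and greater than |54.1 − 25.5| = 28.6.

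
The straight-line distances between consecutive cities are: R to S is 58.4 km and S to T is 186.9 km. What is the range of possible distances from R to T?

By the triangle inequality, |58.4 − 186.9| ≤ RT ≤ 58.4 + 186.9.

128.5 ≤ RT ≤ 245.3 km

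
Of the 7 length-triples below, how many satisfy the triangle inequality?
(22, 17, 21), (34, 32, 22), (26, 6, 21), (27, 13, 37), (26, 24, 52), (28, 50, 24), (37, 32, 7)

(17,21,22): 17+21 > 22 → valid
(22,32,34): 22+32 > 34 → valid
(6,21,26): 6+21 > 26 → valid
(13,27,37): 13+27 > 37 → valid
(24,26,52): 24+26 ≤ 52 → not valid
(24,28,50): 24+28 > 50 → valid
(7,32,37): 7+32 > 37 → valid
6 of the 7 triples form a triangle.

6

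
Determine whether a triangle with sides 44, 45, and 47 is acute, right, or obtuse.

Compare the square of the longest side to the sum of squares of the other two: 44² + 45² = 3961 > 2209 = 47².

acute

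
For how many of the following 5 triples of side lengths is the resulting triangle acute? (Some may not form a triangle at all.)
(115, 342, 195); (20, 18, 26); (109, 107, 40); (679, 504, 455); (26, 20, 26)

3

(115,342,195): 115+195 ≤ 342, not a triangle
(20,18,26): 18²+20² = 724 > 676 = 26² → acute
(109,107,40): 40²+107² = 13049 > 11881 = 109² → acute
(679,504,455): 455²+504² = 461041 = 679² → right
(26,20,26): 20²+26² = 1076 > 676 = 26² → acute
3 of the 5 are acute.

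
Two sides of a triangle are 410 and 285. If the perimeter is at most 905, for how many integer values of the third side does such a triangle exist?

Triangle inequality: 125 < x < 695. Perimeter ≤ 905 gives x ≤ 905 − 410 − 285 = 210.
So 125 < x ≤ 210; integers 126 through 210: 85 values.

85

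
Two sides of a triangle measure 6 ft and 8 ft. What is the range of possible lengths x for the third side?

2 < x < 14 (ft)

By the triangle inequality, x must be less than 6 + 8 = 14 and greater than |6 − 8| = 2.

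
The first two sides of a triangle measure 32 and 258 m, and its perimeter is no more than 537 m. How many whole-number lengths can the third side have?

Triangle inequality: 226 < x < 290. Perimeter ≤ 537 gives x ≤ 537 − 32 − 258 = 247.
So 226 < x ≤ 247; integers 227 through 247: 21 values.

21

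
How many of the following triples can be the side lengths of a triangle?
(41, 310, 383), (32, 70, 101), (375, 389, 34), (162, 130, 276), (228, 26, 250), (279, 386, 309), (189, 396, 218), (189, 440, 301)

7

(41,310,383): 41+310 ≤ 383 → not valid
(32,70,101): 32+70 > 101 → valid
(34,375,389): 34+375 > 389 → valid
(130,162,276): 130+162 > 276 → valid
(26,228,250): 26+228 > 250 → valid
(279,309,386): 279+309 > 386 → valid
(189,218,396): 189+218 > 396 → valid
(189,301,440): 189+301 > 440 → valid
7 of the 8 triples form a triangle.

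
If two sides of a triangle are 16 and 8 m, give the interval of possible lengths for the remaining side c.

8 < c < 24 (m)

By the triangle inequality, c must be less than 16 + 8 = 24 and greater than |16 − 8| = 8.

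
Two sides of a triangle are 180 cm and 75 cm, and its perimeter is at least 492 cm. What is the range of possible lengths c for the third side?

237 ≤ c < 255

Triangle inequality alone gives 105 < c < 255.
The perimeter condition gives c ≥ 492 − 180 − 75 = 237.
Intersecting the two: 237 ≤ c < 255.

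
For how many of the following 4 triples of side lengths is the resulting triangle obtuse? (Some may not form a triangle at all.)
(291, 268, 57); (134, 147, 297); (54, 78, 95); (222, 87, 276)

(291,268,57): 57²+268² = 75073 < 84681 = 291² → obtuse
(134,147,297): 134+147 ≤ 297, not a triangle
(54,78,95): 54²+78² = 9000 < 9025 = 95² → obtuse
(222,87,276): 87²+222² = 56853 < 76176 = 276² → obtuse
3 of the 4 are obtuse.

3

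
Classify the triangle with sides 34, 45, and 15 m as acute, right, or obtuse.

obtuse

Compare the square of the longest side to the sum of squares of the other two: 15² + 34² = 1381 < 2025 = 45².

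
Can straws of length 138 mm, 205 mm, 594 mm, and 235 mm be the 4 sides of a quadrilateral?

For a quadrilateral, each side must be shorter than the sum of the others.
Here the longest side is 594, but the remaining 3 sides sum to only 578.

No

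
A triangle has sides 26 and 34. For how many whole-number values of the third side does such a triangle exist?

The third side lies in the open interval (8, 60).
Integers from 9 to 59 inclusive: 59 − 9 + 1 = 51.

51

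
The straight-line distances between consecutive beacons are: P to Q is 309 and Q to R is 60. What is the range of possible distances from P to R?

249 ≤ PR ≤ 369

By the triangle inequality, |309 − 60| ≤ PR ≤ 309 + 60.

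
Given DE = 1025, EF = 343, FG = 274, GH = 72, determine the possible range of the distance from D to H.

336 ≤ DH ≤ 1714

The maximum is all hops collinear in one direction: 1025 + 343 + 274 + 72 = 1714.
The longest hop is 1025; the others sum to 689. Folding the others back against it leaves at least 1025 − 689 = 336.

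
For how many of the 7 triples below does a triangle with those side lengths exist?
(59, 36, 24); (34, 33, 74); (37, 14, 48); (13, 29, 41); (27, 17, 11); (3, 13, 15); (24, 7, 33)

(24,36,59): 24+36 > 59 → valid
(33,34,74): 33+34 ≤ 74 → not valid
(14,37,48): 14+37 > 48 → valid
(13,29,41): 13+29 > 41 → valid
(11,17,27): 11+17 > 27 → valid
(3,13,15): 3+13 > 15 → valid
(7,24,33): 7+24 ≤ 33 → not valid
5 of the 7 triples form a triangle.

5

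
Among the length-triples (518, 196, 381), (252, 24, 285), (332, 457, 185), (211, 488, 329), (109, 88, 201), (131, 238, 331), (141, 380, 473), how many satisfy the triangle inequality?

(196,381,518): 196+381 > 518 → valid
(24,252,285): 24+252 ≤ 285 → not valid
(185,332,457): 185+332 > 457 → valid
(211,329,488): 211+329 > 488 → valid
(88,109,201): 88+109 ≤ 201 → not valid
(131,238,331): 131+238 > 331 → valid
(141,380,473): 141+380 > 473 → valid
5 of the 7 triples form a triangle.

5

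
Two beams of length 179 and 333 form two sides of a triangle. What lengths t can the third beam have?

By the triangle inequality, t must be less than 179 + 333 = 512 and greater than |179 − 333| = 154.

154 < t < 512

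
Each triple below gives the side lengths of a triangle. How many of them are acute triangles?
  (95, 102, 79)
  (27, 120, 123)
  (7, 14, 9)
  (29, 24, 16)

1

(95,102,79): 79²+95² = 15266 > 10404 = 102² → acute
(27,120,123): 27²+120² = 15129 = 123² → right
(7,14,9): 7²+9² = 130 < 196 = 14² → obtuse
(29,24,16): 16²+24² = 832 < 841 = 29² → obtuse
1 of the 4 is acute.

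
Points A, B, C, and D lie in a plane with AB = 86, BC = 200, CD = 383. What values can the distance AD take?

97 ≤ AD ≤ 669

The maximum is all hops collinear in one direction: 86 + 200 + 383 = 669.
The longest hop is 383; the others sum to 286. Folding the others back against it leaves at least 383 − 286 = 97.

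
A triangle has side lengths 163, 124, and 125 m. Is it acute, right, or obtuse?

Compare the square of the longest side to the sum of squares of the other two: 124² + 125² = 31001 > 26569 = 163².

acute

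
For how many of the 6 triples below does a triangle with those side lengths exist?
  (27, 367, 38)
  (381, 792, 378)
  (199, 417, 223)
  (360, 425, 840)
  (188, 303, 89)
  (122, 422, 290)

1

(27,38,367): 27+38 ≤ 367 → not valid
(378,381,792): 378+381 ≤ 792 → not valid
(199,223,417): 199+223 > 417 → valid
(360,425,840): 360+425 ≤ 840 → not valid
(89,188,303): 89+188 ≤ 303 → not valid
(122,290,422): 122+290 ≤ 422 → not valid
1 of the 6 triples forms a triangle.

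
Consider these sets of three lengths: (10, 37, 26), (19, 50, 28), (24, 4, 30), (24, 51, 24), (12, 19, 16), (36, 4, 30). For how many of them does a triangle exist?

1

(10,26,37): 10+26 ≤ 37 → not valid
(19,28,50): 19+28 ≤ 50 → not valid
(4,24,30): 4+24 ≤ 30 → not valid
(24,24,51): 24+24 ≤ 51 → not valid
(12,16,19): 12+16 > 19 → valid
(4,30,36): 4+30 ≤ 36 → not valid
1 of the 6 triples forms a triangle.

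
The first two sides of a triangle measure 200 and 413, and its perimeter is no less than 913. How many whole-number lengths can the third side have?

313

Triangle inequality: 213 < x < 613. Perimeter ≥ 913 gives x ≥ 913 − 200 − 413 = 300.
So 300 ≤ x < 613; integers 300 through 612: 313 values.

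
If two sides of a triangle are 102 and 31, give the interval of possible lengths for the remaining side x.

By the triangle inequality, x must be less than 102 + 31 = 133 and greater than |102 − 31| = 71.

71 < x < 133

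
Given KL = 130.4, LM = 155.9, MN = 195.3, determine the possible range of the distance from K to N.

The maximum is all hops collinear in one direction: 130.4 + 155.9 + 195.3 = 481.6.
The longest hop is 195.3; the others sum to 286.3. Since 195.3 ≤ 286.3, the path can fold back on itself completely, so the minimum distance is 0.

0 ≤ KN ≤ 481.6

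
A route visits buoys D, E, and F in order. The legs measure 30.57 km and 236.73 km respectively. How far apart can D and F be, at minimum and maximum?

206.16 ≤ DF ≤ 267.30 km

By the triangle inequality, |30.57 − 236.73| ≤ DF ≤ 30.57 + 236.73.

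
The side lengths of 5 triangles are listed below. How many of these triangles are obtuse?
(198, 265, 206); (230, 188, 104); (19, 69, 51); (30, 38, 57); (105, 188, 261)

(198,265,206): 198²+206² = 81640 > 70225 = 265² → acute
(230,188,104): 104²+188² = 46160 < 52900 = 230² → obtuse
(19,69,51): 19²+51² = 2962 < 4761 = 69² → obtuse
(30,38,57): 30²+38² = 2344 < 3249 = 57² → obtuse
(105,188,261): 105²+188² = 46369 < 68121 = 261² → obtuse
4 of the 5 are obtuse.

4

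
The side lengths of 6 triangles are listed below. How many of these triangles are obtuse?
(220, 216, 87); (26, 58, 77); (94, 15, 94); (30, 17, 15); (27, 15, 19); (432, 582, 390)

(220,216,87): 87²+216² = 54225 > 48400 = 220² → acute
(26,58,77): 26²+58² = 4040 < 5929 = 77² → obtuse
(94,15,94): 15²+94² = 9061 > 8836 = 94² → acute
(30,17,15): 15²+17² = 514 < 900 = 30² → obtuse
(27,15,19): 15²+19² = 586 < 729 = 27² → obtuse
(432,582,390): 390²+432² = 338724 = 582² → right
3 of the 6 are obtuse.

3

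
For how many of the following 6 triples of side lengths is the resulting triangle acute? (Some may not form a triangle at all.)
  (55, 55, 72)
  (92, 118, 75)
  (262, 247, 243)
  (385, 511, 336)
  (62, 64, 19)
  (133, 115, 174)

5

(55,55,72): 55²+55² = 6050 > 5184 = 72² → acute
(92,118,75): 75²+92² = 14089 > 13924 = 118² → acute
(262,247,243): 243²+247² = 120058 > 68644 = 262² → acute
(385,511,336): 336²+385² = 261121 = 511² → right
(62,64,19): 19²+62² = 4205 > 4096 = 64² → acute
(133,115,174): 115²+133² = 30914 > 30276 = 174² → acute
5 of the 6 are acute.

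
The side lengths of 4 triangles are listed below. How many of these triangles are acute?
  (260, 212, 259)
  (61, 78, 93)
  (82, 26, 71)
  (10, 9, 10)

3

(260,212,259): 212²+259² = 112025 > 67600 = 260² → acute
(61,78,93): 61²+78² = 9805 > 8649 = 93² → acute
(82,26,71): 26²+71² = 5717 < 6724 = 82² → obtuse
(10,9,10): 9²+10² = 181 > 100 = 10² → acute
3 of the 4 are acute.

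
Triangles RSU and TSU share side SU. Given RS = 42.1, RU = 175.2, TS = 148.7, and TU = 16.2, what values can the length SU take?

133.1 < SU < 164.9

From triangle RSU: |42.1 − 175.2| < SU < 42.1 + 175.2, i.e. 133.1 < SU < 217.3.
From triangle TSU: 132.5 < SU < 164.9.
Both must hold, so SU lies in the intersection.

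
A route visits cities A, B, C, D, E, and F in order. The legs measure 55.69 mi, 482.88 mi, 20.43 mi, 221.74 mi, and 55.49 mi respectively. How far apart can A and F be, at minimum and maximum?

129.53 ≤ AF ≤ 836.23 mi

The maximum is all hops collinear in one direction: 55.69 + 482.88 + 20.43 + 221.74 + 55.49 = 836.23.
The longest hop is 482.88; the others sum to 353.35. Folding the others back against it leaves at least 482.88 − 353.35 = 129.53.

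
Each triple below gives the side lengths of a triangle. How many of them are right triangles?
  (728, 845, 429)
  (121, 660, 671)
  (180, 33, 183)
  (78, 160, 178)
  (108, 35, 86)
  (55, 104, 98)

(728,845,429): 429²+728² = 714025 = 845² → right
(121,660,671): 121²+660² = 450241 = 671² → right
(180,33,183): 33²+180² = 33489 = 183² → right
(78,160,178): 78²+160² = 31684 = 178² → right
(108,35,86): 35²+86² = 8621 < 11664 = 108² → obtuse
(55,104,98): 55²+98² = 12629 > 10816 = 104² → acute
4 of the 6 are right.

4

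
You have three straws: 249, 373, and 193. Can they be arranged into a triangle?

The longest side is 373, and the other two sum to 442.
Since 442 > 373, the triangle inequality holds.

Yes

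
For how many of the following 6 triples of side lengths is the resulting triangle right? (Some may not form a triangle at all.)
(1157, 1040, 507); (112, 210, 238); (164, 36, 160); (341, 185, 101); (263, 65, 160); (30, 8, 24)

3

(1157,1040,507): 507²+1040² = 1338649 = 1157² → right
(112,210,238): 112²+210² = 56644 = 238² → right
(164,36,160): 36²+160² = 26896 = 164² → right
(341,185,101): 101+185 ≤ 341, not a triangle
(263,65,160): 65+160 ≤ 263, not a triangle
(30,8,24): 8²+24² = 640 < 900 = 30² → obtuse
3 of the 6 are right.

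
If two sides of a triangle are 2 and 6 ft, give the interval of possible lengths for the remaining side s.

4 < s < 8

By the triangle inequality, s must be less than 2 + 6 = 8 and greater than |2 − 6| = 4.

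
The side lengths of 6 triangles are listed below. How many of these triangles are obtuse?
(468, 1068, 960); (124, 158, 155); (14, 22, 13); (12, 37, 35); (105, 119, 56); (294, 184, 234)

(468,1068,960): 468²+960² = 1140624 = 1068² → right
(124,158,155): 124²+155² = 39401 > 24964 = 158² → acute
(14,22,13): 13²+14² = 365 < 484 = 22² → obtuse
(12,37,35): 12²+35² = 1369 = 37² → right
(105,119,56): 56²+105² = 14161 = 119² → right
(294,184,234): 184²+234² = 88612 > 86436 = 294² → acute
1 of the 6 is obtuse.

1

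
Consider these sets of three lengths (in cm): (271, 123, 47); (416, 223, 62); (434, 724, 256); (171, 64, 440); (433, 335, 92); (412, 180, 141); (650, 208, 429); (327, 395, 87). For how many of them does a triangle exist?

(47,123,271): 47+123 ≤ 271 → not valid
(62,223,416): 62+223 ≤ 416 → not valid
(256,434,724): 256+434 ≤ 724 → not valid
(64,171,440): 64+171 ≤ 440 → not valid
(92,335,433): 92+335 ≤ 433 → not valid
(141,180,412): 141+180 ≤ 412 → not valid
(208,429,650): 208+429 ≤ 650 → not valid
(87,327,395): 87+327 > 395 → valid
1 of the 8 triples forms a triangle.

1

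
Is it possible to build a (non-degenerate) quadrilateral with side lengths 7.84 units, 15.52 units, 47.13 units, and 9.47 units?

For a quadrilateral, each side must be shorter than the sum of the others.
Here the longest side is 47.13, but the remaining 3 sides sum to only 32.83.

No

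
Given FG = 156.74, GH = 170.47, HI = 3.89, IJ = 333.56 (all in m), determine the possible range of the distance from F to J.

2.46 ≤ FJ ≤ 664.66 m

The maximum is all hops collinear in one direction: 156.74 + 170.47 + 3.89 + 333.56 = 664.66.
The longest hop is 333.56; the others sum to 331.10. Folding the others back against it leaves at least 333.56 − 331.10 = 2.46.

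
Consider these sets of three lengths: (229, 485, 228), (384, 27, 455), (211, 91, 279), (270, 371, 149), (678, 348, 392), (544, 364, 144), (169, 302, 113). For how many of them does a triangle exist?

(228,229,485): 228+229 ≤ 485 → not valid
(27,384,455): 27+384 ≤ 455 → not valid
(91,211,279): 91+211 > 279 → valid
(149,270,371): 149+270 > 371 → valid
(348,392,678): 348+392 > 678 → valid
(144,364,544): 144+364 ≤ 544 → not valid
(113,169,302): 113+169 ≤ 302 → not valid
3 of the 7 triples form a triangle.

3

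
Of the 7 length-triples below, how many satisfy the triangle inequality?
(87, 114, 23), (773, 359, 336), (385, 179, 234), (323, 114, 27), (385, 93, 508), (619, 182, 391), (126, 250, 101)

(23,87,114): 23+87 ≤ 114 → not valid
(336,359,773): 336+359 ≤ 773 → not valid
(179,234,385): 179+234 > 385 → valid
(27,114,323): 27+114 ≤ 323 → not valid
(93,385,508): 93+385 ≤ 508 → not valid
(182,391,619): 182+391 ≤ 619 → not valid
(101,126,250): 101+126 ≤ 250 → not valid
1 of the 7 triples forms a triangle.

1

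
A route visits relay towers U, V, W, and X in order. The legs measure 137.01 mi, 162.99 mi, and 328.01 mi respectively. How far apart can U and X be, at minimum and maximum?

The maximum is all hops collinear in one direction: 137.01 + 162.99 + 328.01 = 628.01.
The longest hop is 328.01; the others sum to 300.00. Folding the others back against it leaves at least 328.01 − 300.00 = 28.01.

28.01 ≤ UX ≤ 628.01 mi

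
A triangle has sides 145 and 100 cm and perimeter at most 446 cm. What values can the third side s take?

45 < s ≤ 201 cm

Triangle inequality alone gives 45 < s < 245.
The perimeter condition gives s ≤ 446 − 145 − 100 = 201.
Intersecting the two: 45 < s ≤ 201.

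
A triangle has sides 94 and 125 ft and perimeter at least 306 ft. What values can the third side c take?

87 ≤ c < 219 ft

Triangle inequality alone gives 31 < c < 219.
The perimeter condition gives c ≥ 306 − 94 − 125 = 87.
Intersecting the two: 87 ≤ c < 219.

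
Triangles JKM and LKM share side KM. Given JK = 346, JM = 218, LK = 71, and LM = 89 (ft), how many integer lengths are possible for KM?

31

From triangle JKM: 128 < KM < 564.
From triangle LKM: 18 < KM < 160.
Intersection: 128 < KM < 160, so integers 129 through 159: 31 values.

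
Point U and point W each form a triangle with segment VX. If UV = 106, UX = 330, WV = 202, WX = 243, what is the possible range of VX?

From triangle UVX: |106 − 330| < VX < 106 + 330, i.e. 224 < VX < 436.
From triangle WVX: 41 < VX < 445.
Both must hold, so VX lies in the intersection.

224 < VX < 436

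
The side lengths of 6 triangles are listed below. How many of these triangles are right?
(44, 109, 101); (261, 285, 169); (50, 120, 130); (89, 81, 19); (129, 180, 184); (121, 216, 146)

1

(44,109,101): 44²+101² = 12137 > 11881 = 109² → acute
(261,285,169): 169²+261² = 96682 > 81225 = 285² → acute
(50,120,130): 50²+120² = 16900 = 130² → right
(89,81,19): 19²+81² = 6922 < 7921 = 89² → obtuse
(129,180,184): 129²+180² = 49041 > 33856 = 184² → acute
(121,216,146): 121²+146² = 35957 < 46656 = 216² → obtuse
1 of the 6 is right.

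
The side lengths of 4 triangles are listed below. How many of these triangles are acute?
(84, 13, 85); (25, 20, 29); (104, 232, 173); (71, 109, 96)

2

(84,13,85): 13²+84² = 7225 = 85² → right
(25,20,29): 20²+25² = 1025 > 841 = 29² → acute
(104,232,173): 104²+173² = 40745 < 53824 = 232² → obtuse
(71,109,96): 71²+96² = 14257 > 11881 = 109² → acute
2 of the 4 are acute.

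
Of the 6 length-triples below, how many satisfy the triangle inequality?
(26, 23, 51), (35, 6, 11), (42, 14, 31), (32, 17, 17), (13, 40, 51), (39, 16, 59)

(23,26,51): 23+26 ≤ 51 → not valid
(6,11,35): 6+11 ≤ 35 → not valid
(14,31,42): 14+31 > 42 → valid
(17,17,32): 17+17 > 32 → valid
(13,40,51): 13+40 > 51 → valid
(16,39,59): 16+39 ≤ 59 → not valid
3 of the 6 triples form a triangle.

3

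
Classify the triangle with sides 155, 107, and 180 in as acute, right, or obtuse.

Compare the square of the longest side to the sum of squares of the other two: 107² + 155² = 35474 > 32400 = 180².

acute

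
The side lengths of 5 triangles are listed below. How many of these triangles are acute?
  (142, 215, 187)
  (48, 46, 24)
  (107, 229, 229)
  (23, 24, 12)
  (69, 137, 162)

4

(142,215,187): 142²+187² = 55133 > 46225 = 215² → acute
(48,46,24): 24²+46² = 2692 > 2304 = 48² → acute
(107,229,229): 107²+229² = 63890 > 52441 = 229² → acute
(23,24,12): 12²+23² = 673 > 576 = 24² → acute
(69,137,162): 69²+137² = 23530 < 26244 = 162² → obtuse
4 of the 5 are acute.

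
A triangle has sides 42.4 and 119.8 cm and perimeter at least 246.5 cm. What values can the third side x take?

Triangle inequality alone gives 77.4 < x < 162.2.
The perimeter condition gives x ≥ 246.5 − 42.4 − 119.8 = 84.3.
Intersecting the two: 84.3 ≤ x < 162.2.

84.3 ≤ x < 162.2 cm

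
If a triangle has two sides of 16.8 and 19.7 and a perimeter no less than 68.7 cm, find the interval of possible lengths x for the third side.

Triangle inequality alone gives 2.9 < x < 36.5.
The perimeter condition gives x ≥ 68.7 − 16.8 − 19.7 = 32.2.
Intersecting the two: 32.2 ≤ x < 36.5.

32.2 ≤ x < 36.5 cm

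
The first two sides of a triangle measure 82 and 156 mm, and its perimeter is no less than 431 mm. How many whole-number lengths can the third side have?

Triangle inequality: 74 < x < 238. Perimeter ≥ 431 gives x ≥ 431 − 82 − 156 = 193.
So 193 ≤ x < 238; integers 193 through 237: 45 values.

45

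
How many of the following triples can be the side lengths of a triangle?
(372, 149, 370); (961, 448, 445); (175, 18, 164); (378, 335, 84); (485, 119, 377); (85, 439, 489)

5

(149,370,372): 149+370 > 372 → valid
(445,448,961): 445+448 ≤ 961 → not valid
(18,164,175): 18+164 > 175 → valid
(84,335,378): 84+335 > 378 → valid
(119,377,485): 119+377 > 485 → valid
(85,439,489): 85+439 > 489 → valid
5 of the 6 triples form a triangle.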